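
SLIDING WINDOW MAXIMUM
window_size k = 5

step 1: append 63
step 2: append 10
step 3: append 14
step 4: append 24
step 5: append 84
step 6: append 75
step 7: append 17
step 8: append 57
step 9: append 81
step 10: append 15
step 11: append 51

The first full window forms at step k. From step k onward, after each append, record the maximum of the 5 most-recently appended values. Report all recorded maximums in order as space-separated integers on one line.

step 1: append 63 -> window=[63] (not full yet)
step 2: append 10 -> window=[63, 10] (not full yet)
step 3: append 14 -> window=[63, 10, 14] (not full yet)
step 4: append 24 -> window=[63, 10, 14, 24] (not full yet)
step 5: append 84 -> window=[63, 10, 14, 24, 84] -> max=84
step 6: append 75 -> window=[10, 14, 24, 84, 75] -> max=84
step 7: append 17 -> window=[14, 24, 84, 75, 17] -> max=84
step 8: append 57 -> window=[24, 84, 75, 17, 57] -> max=84
step 9: append 81 -> window=[84, 75, 17, 57, 81] -> max=84
step 10: append 15 -> window=[75, 17, 57, 81, 15] -> max=81
step 11: append 51 -> window=[17, 57, 81, 15, 51] -> max=81

Answer: 84 84 84 84 84 81 81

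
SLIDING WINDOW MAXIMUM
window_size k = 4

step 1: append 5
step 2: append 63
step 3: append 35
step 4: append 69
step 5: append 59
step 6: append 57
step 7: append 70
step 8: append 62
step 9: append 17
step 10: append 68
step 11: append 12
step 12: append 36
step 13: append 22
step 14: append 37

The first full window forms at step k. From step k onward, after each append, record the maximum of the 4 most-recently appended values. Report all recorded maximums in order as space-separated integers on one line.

Answer: 69 69 69 70 70 70 70 68 68 68 37

Derivation:
step 1: append 5 -> window=[5] (not full yet)
step 2: append 63 -> window=[5, 63] (not full yet)
step 3: append 35 -> window=[5, 63, 35] (not full yet)
step 4: append 69 -> window=[5, 63, 35, 69] -> max=69
step 5: append 59 -> window=[63, 35, 69, 59] -> max=69
step 6: append 57 -> window=[35, 69, 59, 57] -> max=69
step 7: append 70 -> window=[69, 59, 57, 70] -> max=70
step 8: append 62 -> window=[59, 57, 70, 62] -> max=70
step 9: append 17 -> window=[57, 70, 62, 17] -> max=70
step 10: append 68 -> window=[70, 62, 17, 68] -> max=70
step 11: append 12 -> window=[62, 17, 68, 12] -> max=68
step 12: append 36 -> window=[17, 68, 12, 36] -> max=68
step 13: append 22 -> window=[68, 12, 36, 22] -> max=68
step 14: append 37 -> window=[12, 36, 22, 37] -> max=37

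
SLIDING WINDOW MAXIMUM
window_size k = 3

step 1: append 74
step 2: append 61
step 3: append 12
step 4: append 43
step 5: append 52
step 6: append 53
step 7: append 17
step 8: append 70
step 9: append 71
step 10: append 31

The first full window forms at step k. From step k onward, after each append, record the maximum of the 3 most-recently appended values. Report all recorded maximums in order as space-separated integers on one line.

Answer: 74 61 52 53 53 70 71 71

Derivation:
step 1: append 74 -> window=[74] (not full yet)
step 2: append 61 -> window=[74, 61] (not full yet)
step 3: append 12 -> window=[74, 61, 12] -> max=74
step 4: append 43 -> window=[61, 12, 43] -> max=61
step 5: append 52 -> window=[12, 43, 52] -> max=52
step 6: append 53 -> window=[43, 52, 53] -> max=53
step 7: append 17 -> window=[52, 53, 17] -> max=53
step 8: append 70 -> window=[53, 17, 70] -> max=70
step 9: append 71 -> window=[17, 70, 71] -> max=71
step 10: append 31 -> window=[70, 71, 31] -> max=71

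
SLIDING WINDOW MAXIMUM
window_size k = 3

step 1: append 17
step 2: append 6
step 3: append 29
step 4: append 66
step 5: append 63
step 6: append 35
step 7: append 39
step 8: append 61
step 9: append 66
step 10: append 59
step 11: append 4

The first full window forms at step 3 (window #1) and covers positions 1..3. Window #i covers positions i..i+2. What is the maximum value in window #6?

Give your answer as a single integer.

step 1: append 17 -> window=[17] (not full yet)
step 2: append 6 -> window=[17, 6] (not full yet)
step 3: append 29 -> window=[17, 6, 29] -> max=29
step 4: append 66 -> window=[6, 29, 66] -> max=66
step 5: append 63 -> window=[29, 66, 63] -> max=66
step 6: append 35 -> window=[66, 63, 35] -> max=66
step 7: append 39 -> window=[63, 35, 39] -> max=63
step 8: append 61 -> window=[35, 39, 61] -> max=61
Window #6 max = 61

Answer: 61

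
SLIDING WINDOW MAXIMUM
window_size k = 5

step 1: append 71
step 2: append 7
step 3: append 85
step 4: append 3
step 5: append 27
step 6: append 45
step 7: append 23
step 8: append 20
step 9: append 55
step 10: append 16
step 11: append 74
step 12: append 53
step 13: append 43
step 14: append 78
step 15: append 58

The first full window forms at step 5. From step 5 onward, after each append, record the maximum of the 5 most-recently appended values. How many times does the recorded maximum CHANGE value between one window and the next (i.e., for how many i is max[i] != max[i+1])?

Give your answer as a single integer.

Answer: 4

Derivation:
step 1: append 71 -> window=[71] (not full yet)
step 2: append 7 -> window=[71, 7] (not full yet)
step 3: append 85 -> window=[71, 7, 85] (not full yet)
step 4: append 3 -> window=[71, 7, 85, 3] (not full yet)
step 5: append 27 -> window=[71, 7, 85, 3, 27] -> max=85
step 6: append 45 -> window=[7, 85, 3, 27, 45] -> max=85
step 7: append 23 -> window=[85, 3, 27, 45, 23] -> max=85
step 8: append 20 -> window=[3, 27, 45, 23, 20] -> max=45
step 9: append 55 -> window=[27, 45, 23, 20, 55] -> max=55
step 10: append 16 -> window=[45, 23, 20, 55, 16] -> max=55
step 11: append 74 -> window=[23, 20, 55, 16, 74] -> max=74
step 12: append 53 -> window=[20, 55, 16, 74, 53] -> max=74
step 13: append 43 -> window=[55, 16, 74, 53, 43] -> max=74
step 14: append 78 -> window=[16, 74, 53, 43, 78] -> max=78
step 15: append 58 -> window=[74, 53, 43, 78, 58] -> max=78
Recorded maximums: 85 85 85 45 55 55 74 74 74 78 78
Changes between consecutive maximums: 4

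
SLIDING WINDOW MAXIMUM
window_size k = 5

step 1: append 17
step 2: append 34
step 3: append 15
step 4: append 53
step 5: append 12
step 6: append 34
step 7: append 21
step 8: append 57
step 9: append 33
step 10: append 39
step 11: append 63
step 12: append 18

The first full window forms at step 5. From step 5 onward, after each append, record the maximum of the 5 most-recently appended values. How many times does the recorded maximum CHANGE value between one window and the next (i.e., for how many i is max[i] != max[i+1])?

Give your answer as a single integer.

step 1: append 17 -> window=[17] (not full yet)
step 2: append 34 -> window=[17, 34] (not full yet)
step 3: append 15 -> window=[17, 34, 15] (not full yet)
step 4: append 53 -> window=[17, 34, 15, 53] (not full yet)
step 5: append 12 -> window=[17, 34, 15, 53, 12] -> max=53
step 6: append 34 -> window=[34, 15, 53, 12, 34] -> max=53
step 7: append 21 -> window=[15, 53, 12, 34, 21] -> max=53
step 8: append 57 -> window=[53, 12, 34, 21, 57] -> max=57
step 9: append 33 -> window=[12, 34, 21, 57, 33] -> max=57
step 10: append 39 -> window=[34, 21, 57, 33, 39] -> max=57
step 11: append 63 -> window=[21, 57, 33, 39, 63] -> max=63
step 12: append 18 -> window=[57, 33, 39, 63, 18] -> max=63
Recorded maximums: 53 53 53 57 57 57 63 63
Changes between consecutive maximums: 2

Answer: 2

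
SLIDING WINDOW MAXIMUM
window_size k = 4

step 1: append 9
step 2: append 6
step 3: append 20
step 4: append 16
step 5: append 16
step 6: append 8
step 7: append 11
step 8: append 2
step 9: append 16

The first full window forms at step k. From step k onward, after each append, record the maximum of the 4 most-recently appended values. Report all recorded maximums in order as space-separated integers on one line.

step 1: append 9 -> window=[9] (not full yet)
step 2: append 6 -> window=[9, 6] (not full yet)
step 3: append 20 -> window=[9, 6, 20] (not full yet)
step 4: append 16 -> window=[9, 6, 20, 16] -> max=20
step 5: append 16 -> window=[6, 20, 16, 16] -> max=20
step 6: append 8 -> window=[20, 16, 16, 8] -> max=20
step 7: append 11 -> window=[16, 16, 8, 11] -> max=16
step 8: append 2 -> window=[16, 8, 11, 2] -> max=16
step 9: append 16 -> window=[8, 11, 2, 16] -> max=16

Answer: 20 20 20 16 16 16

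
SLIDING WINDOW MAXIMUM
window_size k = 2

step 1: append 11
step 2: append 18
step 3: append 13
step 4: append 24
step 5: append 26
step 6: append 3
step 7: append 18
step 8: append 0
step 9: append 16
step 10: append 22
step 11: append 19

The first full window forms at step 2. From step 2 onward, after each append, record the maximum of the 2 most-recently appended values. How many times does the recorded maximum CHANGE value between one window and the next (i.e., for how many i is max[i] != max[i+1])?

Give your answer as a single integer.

Answer: 5

Derivation:
step 1: append 11 -> window=[11] (not full yet)
step 2: append 18 -> window=[11, 18] -> max=18
step 3: append 13 -> window=[18, 13] -> max=18
step 4: append 24 -> window=[13, 24] -> max=24
step 5: append 26 -> window=[24, 26] -> max=26
step 6: append 3 -> window=[26, 3] -> max=26
step 7: append 18 -> window=[3, 18] -> max=18
step 8: append 0 -> window=[18, 0] -> max=18
step 9: append 16 -> window=[0, 16] -> max=16
step 10: append 22 -> window=[16, 22] -> max=22
step 11: append 19 -> window=[22, 19] -> max=22
Recorded maximums: 18 18 24 26 26 18 18 16 22 22
Changes between consecutive maximums: 5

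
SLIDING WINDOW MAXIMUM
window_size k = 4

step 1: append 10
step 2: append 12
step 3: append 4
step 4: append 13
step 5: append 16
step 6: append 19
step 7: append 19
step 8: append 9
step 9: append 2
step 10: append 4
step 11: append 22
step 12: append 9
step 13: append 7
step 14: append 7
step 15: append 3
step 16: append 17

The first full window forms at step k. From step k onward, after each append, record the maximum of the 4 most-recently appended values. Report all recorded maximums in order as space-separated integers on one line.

Answer: 13 16 19 19 19 19 19 22 22 22 22 9 17

Derivation:
step 1: append 10 -> window=[10] (not full yet)
step 2: append 12 -> window=[10, 12] (not full yet)
step 3: append 4 -> window=[10, 12, 4] (not full yet)
step 4: append 13 -> window=[10, 12, 4, 13] -> max=13
step 5: append 16 -> window=[12, 4, 13, 16] -> max=16
step 6: append 19 -> window=[4, 13, 16, 19] -> max=19
step 7: append 19 -> window=[13, 16, 19, 19] -> max=19
step 8: append 9 -> window=[16, 19, 19, 9] -> max=19
step 9: append 2 -> window=[19, 19, 9, 2] -> max=19
step 10: append 4 -> window=[19, 9, 2, 4] -> max=19
step 11: append 22 -> window=[9, 2, 4, 22] -> max=22
step 12: append 9 -> window=[2, 4, 22, 9] -> max=22
step 13: append 7 -> window=[4, 22, 9, 7] -> max=22
step 14: append 7 -> window=[22, 9, 7, 7] -> max=22
step 15: append 3 -> window=[9, 7, 7, 3] -> max=9
step 16: append 17 -> window=[7, 7, 3, 17] -> max=17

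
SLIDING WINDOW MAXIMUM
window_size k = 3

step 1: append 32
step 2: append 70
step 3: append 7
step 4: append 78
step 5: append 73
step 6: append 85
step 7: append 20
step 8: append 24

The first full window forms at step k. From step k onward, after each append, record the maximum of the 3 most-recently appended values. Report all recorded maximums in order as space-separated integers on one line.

step 1: append 32 -> window=[32] (not full yet)
step 2: append 70 -> window=[32, 70] (not full yet)
step 3: append 7 -> window=[32, 70, 7] -> max=70
step 4: append 78 -> window=[70, 7, 78] -> max=78
step 5: append 73 -> window=[7, 78, 73] -> max=78
step 6: append 85 -> window=[78, 73, 85] -> max=85
step 7: append 20 -> window=[73, 85, 20] -> max=85
step 8: append 24 -> window=[85, 20, 24] -> max=85

Answer: 70 78 78 85 85 85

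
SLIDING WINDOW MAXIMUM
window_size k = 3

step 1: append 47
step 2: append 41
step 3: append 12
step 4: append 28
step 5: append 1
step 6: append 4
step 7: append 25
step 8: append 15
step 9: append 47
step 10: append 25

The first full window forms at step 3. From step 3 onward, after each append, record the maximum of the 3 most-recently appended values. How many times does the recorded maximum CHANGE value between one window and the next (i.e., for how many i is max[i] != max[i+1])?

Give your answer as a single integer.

step 1: append 47 -> window=[47] (not full yet)
step 2: append 41 -> window=[47, 41] (not full yet)
step 3: append 12 -> window=[47, 41, 12] -> max=47
step 4: append 28 -> window=[41, 12, 28] -> max=41
step 5: append 1 -> window=[12, 28, 1] -> max=28
step 6: append 4 -> window=[28, 1, 4] -> max=28
step 7: append 25 -> window=[1, 4, 25] -> max=25
step 8: append 15 -> window=[4, 25, 15] -> max=25
step 9: append 47 -> window=[25, 15, 47] -> max=47
step 10: append 25 -> window=[15, 47, 25] -> max=47
Recorded maximums: 47 41 28 28 25 25 47 47
Changes between consecutive maximums: 4

Answer: 4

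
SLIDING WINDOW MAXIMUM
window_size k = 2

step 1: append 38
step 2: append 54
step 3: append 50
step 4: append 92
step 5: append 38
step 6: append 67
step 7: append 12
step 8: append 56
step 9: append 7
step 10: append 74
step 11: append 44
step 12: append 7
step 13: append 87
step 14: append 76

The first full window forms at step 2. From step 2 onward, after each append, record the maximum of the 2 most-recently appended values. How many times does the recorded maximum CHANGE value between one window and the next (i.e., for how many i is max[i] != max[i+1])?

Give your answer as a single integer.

Answer: 6

Derivation:
step 1: append 38 -> window=[38] (not full yet)
step 2: append 54 -> window=[38, 54] -> max=54
step 3: append 50 -> window=[54, 50] -> max=54
step 4: append 92 -> window=[50, 92] -> max=92
step 5: append 38 -> window=[92, 38] -> max=92
step 6: append 67 -> window=[38, 67] -> max=67
step 7: append 12 -> window=[67, 12] -> max=67
step 8: append 56 -> window=[12, 56] -> max=56
step 9: append 7 -> window=[56, 7] -> max=56
step 10: append 74 -> window=[7, 74] -> max=74
step 11: append 44 -> window=[74, 44] -> max=74
step 12: append 7 -> window=[44, 7] -> max=44
step 13: append 87 -> window=[7, 87] -> max=87
step 14: append 76 -> window=[87, 76] -> max=87
Recorded maximums: 54 54 92 92 67 67 56 56 74 74 44 87 87
Changes between consecutive maximums: 6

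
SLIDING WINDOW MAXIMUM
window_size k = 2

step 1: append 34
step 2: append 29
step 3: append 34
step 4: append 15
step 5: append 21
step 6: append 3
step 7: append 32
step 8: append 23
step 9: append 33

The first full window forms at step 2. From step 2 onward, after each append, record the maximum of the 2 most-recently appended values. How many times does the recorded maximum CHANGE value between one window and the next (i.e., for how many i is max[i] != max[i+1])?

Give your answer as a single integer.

step 1: append 34 -> window=[34] (not full yet)
step 2: append 29 -> window=[34, 29] -> max=34
step 3: append 34 -> window=[29, 34] -> max=34
step 4: append 15 -> window=[34, 15] -> max=34
step 5: append 21 -> window=[15, 21] -> max=21
step 6: append 3 -> window=[21, 3] -> max=21
step 7: append 32 -> window=[3, 32] -> max=32
step 8: append 23 -> window=[32, 23] -> max=32
step 9: append 33 -> window=[23, 33] -> max=33
Recorded maximums: 34 34 34 21 21 32 32 33
Changes between consecutive maximums: 3

Answer: 3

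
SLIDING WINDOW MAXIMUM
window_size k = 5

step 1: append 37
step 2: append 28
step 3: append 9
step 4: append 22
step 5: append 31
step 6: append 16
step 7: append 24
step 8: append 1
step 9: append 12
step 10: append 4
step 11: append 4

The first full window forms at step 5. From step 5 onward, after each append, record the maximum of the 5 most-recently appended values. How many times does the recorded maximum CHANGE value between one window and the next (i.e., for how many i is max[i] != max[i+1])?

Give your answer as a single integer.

step 1: append 37 -> window=[37] (not full yet)
step 2: append 28 -> window=[37, 28] (not full yet)
step 3: append 9 -> window=[37, 28, 9] (not full yet)
step 4: append 22 -> window=[37, 28, 9, 22] (not full yet)
step 5: append 31 -> window=[37, 28, 9, 22, 31] -> max=37
step 6: append 16 -> window=[28, 9, 22, 31, 16] -> max=31
step 7: append 24 -> window=[9, 22, 31, 16, 24] -> max=31
step 8: append 1 -> window=[22, 31, 16, 24, 1] -> max=31
step 9: append 12 -> window=[31, 16, 24, 1, 12] -> max=31
step 10: append 4 -> window=[16, 24, 1, 12, 4] -> max=24
step 11: append 4 -> window=[24, 1, 12, 4, 4] -> max=24
Recorded maximums: 37 31 31 31 31 24 24
Changes between consecutive maximums: 2

Answer: 2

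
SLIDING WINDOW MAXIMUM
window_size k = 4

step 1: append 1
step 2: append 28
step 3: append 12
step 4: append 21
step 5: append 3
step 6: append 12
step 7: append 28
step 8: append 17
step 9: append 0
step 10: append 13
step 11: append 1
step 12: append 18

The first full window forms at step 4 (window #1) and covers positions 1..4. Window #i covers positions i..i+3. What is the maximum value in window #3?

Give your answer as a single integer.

Answer: 21

Derivation:
step 1: append 1 -> window=[1] (not full yet)
step 2: append 28 -> window=[1, 28] (not full yet)
step 3: append 12 -> window=[1, 28, 12] (not full yet)
step 4: append 21 -> window=[1, 28, 12, 21] -> max=28
step 5: append 3 -> window=[28, 12, 21, 3] -> max=28
step 6: append 12 -> window=[12, 21, 3, 12] -> max=21
Window #3 max = 21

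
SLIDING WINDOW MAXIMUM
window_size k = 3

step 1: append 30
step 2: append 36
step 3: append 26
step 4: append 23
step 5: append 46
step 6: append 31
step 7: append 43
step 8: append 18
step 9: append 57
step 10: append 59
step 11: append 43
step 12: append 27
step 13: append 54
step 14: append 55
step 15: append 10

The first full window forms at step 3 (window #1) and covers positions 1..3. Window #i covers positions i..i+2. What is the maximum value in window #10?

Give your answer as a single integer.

Answer: 59

Derivation:
step 1: append 30 -> window=[30] (not full yet)
step 2: append 36 -> window=[30, 36] (not full yet)
step 3: append 26 -> window=[30, 36, 26] -> max=36
step 4: append 23 -> window=[36, 26, 23] -> max=36
step 5: append 46 -> window=[26, 23, 46] -> max=46
step 6: append 31 -> window=[23, 46, 31] -> max=46
step 7: append 43 -> window=[46, 31, 43] -> max=46
step 8: append 18 -> window=[31, 43, 18] -> max=43
step 9: append 57 -> window=[43, 18, 57] -> max=57
step 10: append 59 -> window=[18, 57, 59] -> max=59
step 11: append 43 -> window=[57, 59, 43] -> max=59
step 12: append 27 -> window=[59, 43, 27] -> max=59
Window #10 max = 59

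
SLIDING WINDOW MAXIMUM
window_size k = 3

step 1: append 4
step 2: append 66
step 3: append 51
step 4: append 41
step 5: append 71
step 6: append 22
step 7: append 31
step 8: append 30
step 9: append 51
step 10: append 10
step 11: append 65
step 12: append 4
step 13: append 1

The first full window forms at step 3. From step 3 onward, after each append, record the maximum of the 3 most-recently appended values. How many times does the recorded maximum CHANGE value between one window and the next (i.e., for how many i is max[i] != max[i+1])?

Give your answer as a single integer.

Answer: 4

Derivation:
step 1: append 4 -> window=[4] (not full yet)
step 2: append 66 -> window=[4, 66] (not full yet)
step 3: append 51 -> window=[4, 66, 51] -> max=66
step 4: append 41 -> window=[66, 51, 41] -> max=66
step 5: append 71 -> window=[51, 41, 71] -> max=71
step 6: append 22 -> window=[41, 71, 22] -> max=71
step 7: append 31 -> window=[71, 22, 31] -> max=71
step 8: append 30 -> window=[22, 31, 30] -> max=31
step 9: append 51 -> window=[31, 30, 51] -> max=51
step 10: append 10 -> window=[30, 51, 10] -> max=51
step 11: append 65 -> window=[51, 10, 65] -> max=65
step 12: append 4 -> window=[10, 65, 4] -> max=65
step 13: append 1 -> window=[65, 4, 1] -> max=65
Recorded maximums: 66 66 71 71 71 31 51 51 65 65 65
Changes between consecutive maximums: 4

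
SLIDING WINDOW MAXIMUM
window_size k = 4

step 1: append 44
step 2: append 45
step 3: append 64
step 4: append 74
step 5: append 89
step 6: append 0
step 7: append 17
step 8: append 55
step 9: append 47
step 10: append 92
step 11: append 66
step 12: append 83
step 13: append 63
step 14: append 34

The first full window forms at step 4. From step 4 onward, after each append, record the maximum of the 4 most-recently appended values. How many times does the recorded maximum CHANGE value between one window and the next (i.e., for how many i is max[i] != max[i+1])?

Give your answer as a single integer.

Answer: 4

Derivation:
step 1: append 44 -> window=[44] (not full yet)
step 2: append 45 -> window=[44, 45] (not full yet)
step 3: append 64 -> window=[44, 45, 64] (not full yet)
step 4: append 74 -> window=[44, 45, 64, 74] -> max=74
step 5: append 89 -> window=[45, 64, 74, 89] -> max=89
step 6: append 0 -> window=[64, 74, 89, 0] -> max=89
step 7: append 17 -> window=[74, 89, 0, 17] -> max=89
step 8: append 55 -> window=[89, 0, 17, 55] -> max=89
step 9: append 47 -> window=[0, 17, 55, 47] -> max=55
step 10: append 92 -> window=[17, 55, 47, 92] -> max=92
step 11: append 66 -> window=[55, 47, 92, 66] -> max=92
step 12: append 83 -> window=[47, 92, 66, 83] -> max=92
step 13: append 63 -> window=[92, 66, 83, 63] -> max=92
step 14: append 34 -> window=[66, 83, 63, 34] -> max=83
Recorded maximums: 74 89 89 89 89 55 92 92 92 92 83
Changes between consecutive maximums: 4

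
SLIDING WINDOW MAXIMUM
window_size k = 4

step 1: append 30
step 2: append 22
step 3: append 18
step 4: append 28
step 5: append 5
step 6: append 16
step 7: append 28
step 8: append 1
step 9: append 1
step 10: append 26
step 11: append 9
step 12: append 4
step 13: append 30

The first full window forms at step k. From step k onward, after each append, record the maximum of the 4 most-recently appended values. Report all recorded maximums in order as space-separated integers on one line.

Answer: 30 28 28 28 28 28 28 26 26 30

Derivation:
step 1: append 30 -> window=[30] (not full yet)
step 2: append 22 -> window=[30, 22] (not full yet)
step 3: append 18 -> window=[30, 22, 18] (not full yet)
step 4: append 28 -> window=[30, 22, 18, 28] -> max=30
step 5: append 5 -> window=[22, 18, 28, 5] -> max=28
step 6: append 16 -> window=[18, 28, 5, 16] -> max=28
step 7: append 28 -> window=[28, 5, 16, 28] -> max=28
step 8: append 1 -> window=[5, 16, 28, 1] -> max=28
step 9: append 1 -> window=[16, 28, 1, 1] -> max=28
step 10: append 26 -> window=[28, 1, 1, 26] -> max=28
step 11: append 9 -> window=[1, 1, 26, 9] -> max=26
step 12: append 4 -> window=[1, 26, 9, 4] -> max=26
step 13: append 30 -> window=[26, 9, 4, 30] -> max=30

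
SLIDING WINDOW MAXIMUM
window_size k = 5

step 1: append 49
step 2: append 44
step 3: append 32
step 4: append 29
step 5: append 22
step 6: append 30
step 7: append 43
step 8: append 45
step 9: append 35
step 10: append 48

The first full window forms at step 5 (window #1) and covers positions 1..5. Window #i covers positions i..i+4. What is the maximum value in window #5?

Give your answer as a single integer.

step 1: append 49 -> window=[49] (not full yet)
step 2: append 44 -> window=[49, 44] (not full yet)
step 3: append 32 -> window=[49, 44, 32] (not full yet)
step 4: append 29 -> window=[49, 44, 32, 29] (not full yet)
step 5: append 22 -> window=[49, 44, 32, 29, 22] -> max=49
step 6: append 30 -> window=[44, 32, 29, 22, 30] -> max=44
step 7: append 43 -> window=[32, 29, 22, 30, 43] -> max=43
step 8: append 45 -> window=[29, 22, 30, 43, 45] -> max=45
step 9: append 35 -> window=[22, 30, 43, 45, 35] -> max=45
Window #5 max = 45

Answer: 45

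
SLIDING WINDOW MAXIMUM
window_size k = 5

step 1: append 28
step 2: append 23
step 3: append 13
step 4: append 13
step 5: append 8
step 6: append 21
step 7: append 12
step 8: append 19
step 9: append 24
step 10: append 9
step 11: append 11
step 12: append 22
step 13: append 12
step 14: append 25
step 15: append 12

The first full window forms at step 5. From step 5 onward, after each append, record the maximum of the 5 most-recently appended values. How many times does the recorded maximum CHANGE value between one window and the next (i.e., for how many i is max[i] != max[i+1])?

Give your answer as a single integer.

step 1: append 28 -> window=[28] (not full yet)
step 2: append 23 -> window=[28, 23] (not full yet)
step 3: append 13 -> window=[28, 23, 13] (not full yet)
step 4: append 13 -> window=[28, 23, 13, 13] (not full yet)
step 5: append 8 -> window=[28, 23, 13, 13, 8] -> max=28
step 6: append 21 -> window=[23, 13, 13, 8, 21] -> max=23
step 7: append 12 -> window=[13, 13, 8, 21, 12] -> max=21
step 8: append 19 -> window=[13, 8, 21, 12, 19] -> max=21
step 9: append 24 -> window=[8, 21, 12, 19, 24] -> max=24
step 10: append 9 -> window=[21, 12, 19, 24, 9] -> max=24
step 11: append 11 -> window=[12, 19, 24, 9, 11] -> max=24
step 12: append 22 -> window=[19, 24, 9, 11, 22] -> max=24
step 13: append 12 -> window=[24, 9, 11, 22, 12] -> max=24
step 14: append 25 -> window=[9, 11, 22, 12, 25] -> max=25
step 15: append 12 -> window=[11, 22, 12, 25, 12] -> max=25
Recorded maximums: 28 23 21 21 24 24 24 24 24 25 25
Changes between consecutive maximums: 4

Answer: 4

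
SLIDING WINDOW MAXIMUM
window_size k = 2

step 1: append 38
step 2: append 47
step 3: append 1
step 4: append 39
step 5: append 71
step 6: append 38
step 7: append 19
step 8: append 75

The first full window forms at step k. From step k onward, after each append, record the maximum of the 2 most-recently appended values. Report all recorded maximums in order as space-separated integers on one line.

step 1: append 38 -> window=[38] (not full yet)
step 2: append 47 -> window=[38, 47] -> max=47
step 3: append 1 -> window=[47, 1] -> max=47
step 4: append 39 -> window=[1, 39] -> max=39
step 5: append 71 -> window=[39, 71] -> max=71
step 6: append 38 -> window=[71, 38] -> max=71
step 7: append 19 -> window=[38, 19] -> max=38
step 8: append 75 -> window=[19, 75] -> max=75

Answer: 47 47 39 71 71 38 75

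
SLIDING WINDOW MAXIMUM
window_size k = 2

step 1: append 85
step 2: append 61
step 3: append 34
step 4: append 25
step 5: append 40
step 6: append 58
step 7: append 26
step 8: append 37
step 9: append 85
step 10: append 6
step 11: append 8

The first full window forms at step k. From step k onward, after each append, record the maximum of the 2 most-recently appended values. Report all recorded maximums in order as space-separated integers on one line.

Answer: 85 61 34 40 58 58 37 85 85 8

Derivation:
step 1: append 85 -> window=[85] (not full yet)
step 2: append 61 -> window=[85, 61] -> max=85
step 3: append 34 -> window=[61, 34] -> max=61
step 4: append 25 -> window=[34, 25] -> max=34
step 5: append 40 -> window=[25, 40] -> max=40
step 6: append 58 -> window=[40, 58] -> max=58
step 7: append 26 -> window=[58, 26] -> max=58
step 8: append 37 -> window=[26, 37] -> max=37
step 9: append 85 -> window=[37, 85] -> max=85
step 10: append 6 -> window=[85, 6] -> max=85
step 11: append 8 -> window=[6, 8] -> max=8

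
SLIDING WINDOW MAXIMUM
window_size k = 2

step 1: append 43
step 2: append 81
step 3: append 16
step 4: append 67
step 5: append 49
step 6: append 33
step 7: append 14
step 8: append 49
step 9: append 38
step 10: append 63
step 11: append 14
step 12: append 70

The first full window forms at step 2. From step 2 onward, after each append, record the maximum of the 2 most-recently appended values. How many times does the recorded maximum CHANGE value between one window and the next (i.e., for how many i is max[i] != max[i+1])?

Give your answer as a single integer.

step 1: append 43 -> window=[43] (not full yet)
step 2: append 81 -> window=[43, 81] -> max=81
step 3: append 16 -> window=[81, 16] -> max=81
step 4: append 67 -> window=[16, 67] -> max=67
step 5: append 49 -> window=[67, 49] -> max=67
step 6: append 33 -> window=[49, 33] -> max=49
step 7: append 14 -> window=[33, 14] -> max=33
step 8: append 49 -> window=[14, 49] -> max=49
step 9: append 38 -> window=[49, 38] -> max=49
step 10: append 63 -> window=[38, 63] -> max=63
step 11: append 14 -> window=[63, 14] -> max=63
step 12: append 70 -> window=[14, 70] -> max=70
Recorded maximums: 81 81 67 67 49 33 49 49 63 63 70
Changes between consecutive maximums: 6

Answer: 6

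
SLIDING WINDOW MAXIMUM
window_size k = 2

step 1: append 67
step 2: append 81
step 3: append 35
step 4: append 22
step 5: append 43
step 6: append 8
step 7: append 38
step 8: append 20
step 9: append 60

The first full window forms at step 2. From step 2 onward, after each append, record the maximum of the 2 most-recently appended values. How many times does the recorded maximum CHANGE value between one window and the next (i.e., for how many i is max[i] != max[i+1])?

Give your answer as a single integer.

Answer: 4

Derivation:
step 1: append 67 -> window=[67] (not full yet)
step 2: append 81 -> window=[67, 81] -> max=81
step 3: append 35 -> window=[81, 35] -> max=81
step 4: append 22 -> window=[35, 22] -> max=35
step 5: append 43 -> window=[22, 43] -> max=43
step 6: append 8 -> window=[43, 8] -> max=43
step 7: append 38 -> window=[8, 38] -> max=38
step 8: append 20 -> window=[38, 20] -> max=38
step 9: append 60 -> window=[20, 60] -> max=60
Recorded maximums: 81 81 35 43 43 38 38 60
Changes between consecutive maximums: 4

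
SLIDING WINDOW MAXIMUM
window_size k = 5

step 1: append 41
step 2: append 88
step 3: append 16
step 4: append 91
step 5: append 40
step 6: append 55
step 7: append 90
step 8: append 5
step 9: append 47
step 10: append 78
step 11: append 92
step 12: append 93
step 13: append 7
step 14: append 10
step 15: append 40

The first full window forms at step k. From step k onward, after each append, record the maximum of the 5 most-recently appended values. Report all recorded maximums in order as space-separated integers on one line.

step 1: append 41 -> window=[41] (not full yet)
step 2: append 88 -> window=[41, 88] (not full yet)
step 3: append 16 -> window=[41, 88, 16] (not full yet)
step 4: append 91 -> window=[41, 88, 16, 91] (not full yet)
step 5: append 40 -> window=[41, 88, 16, 91, 40] -> max=91
step 6: append 55 -> window=[88, 16, 91, 40, 55] -> max=91
step 7: append 90 -> window=[16, 91, 40, 55, 90] -> max=91
step 8: append 5 -> window=[91, 40, 55, 90, 5] -> max=91
step 9: append 47 -> window=[40, 55, 90, 5, 47] -> max=90
step 10: append 78 -> window=[55, 90, 5, 47, 78] -> max=90
step 11: append 92 -> window=[90, 5, 47, 78, 92] -> max=92
step 12: append 93 -> window=[5, 47, 78, 92, 93] -> max=93
step 13: append 7 -> window=[47, 78, 92, 93, 7] -> max=93
step 14: append 10 -> window=[78, 92, 93, 7, 10] -> max=93
step 15: append 40 -> window=[92, 93, 7, 10, 40] -> max=93

Answer: 91 91 91 91 90 90 92 93 93 93 93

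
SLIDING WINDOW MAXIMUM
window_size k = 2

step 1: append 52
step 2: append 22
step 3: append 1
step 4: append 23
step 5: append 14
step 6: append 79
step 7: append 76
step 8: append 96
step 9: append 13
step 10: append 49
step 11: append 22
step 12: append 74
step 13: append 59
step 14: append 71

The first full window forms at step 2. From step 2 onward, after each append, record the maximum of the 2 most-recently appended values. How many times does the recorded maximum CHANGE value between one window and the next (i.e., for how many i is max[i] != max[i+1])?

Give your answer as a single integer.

step 1: append 52 -> window=[52] (not full yet)
step 2: append 22 -> window=[52, 22] -> max=52
step 3: append 1 -> window=[22, 1] -> max=22
step 4: append 23 -> window=[1, 23] -> max=23
step 5: append 14 -> window=[23, 14] -> max=23
step 6: append 79 -> window=[14, 79] -> max=79
step 7: append 76 -> window=[79, 76] -> max=79
step 8: append 96 -> window=[76, 96] -> max=96
step 9: append 13 -> window=[96, 13] -> max=96
step 10: append 49 -> window=[13, 49] -> max=49
step 11: append 22 -> window=[49, 22] -> max=49
step 12: append 74 -> window=[22, 74] -> max=74
step 13: append 59 -> window=[74, 59] -> max=74
step 14: append 71 -> window=[59, 71] -> max=71
Recorded maximums: 52 22 23 23 79 79 96 96 49 49 74 74 71
Changes between consecutive maximums: 7

Answer: 7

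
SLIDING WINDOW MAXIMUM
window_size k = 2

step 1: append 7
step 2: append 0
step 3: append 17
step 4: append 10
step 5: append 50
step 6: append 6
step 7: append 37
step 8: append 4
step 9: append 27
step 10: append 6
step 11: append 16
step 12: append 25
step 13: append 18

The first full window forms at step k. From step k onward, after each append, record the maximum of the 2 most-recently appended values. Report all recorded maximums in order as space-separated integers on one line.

step 1: append 7 -> window=[7] (not full yet)
step 2: append 0 -> window=[7, 0] -> max=7
step 3: append 17 -> window=[0, 17] -> max=17
step 4: append 10 -> window=[17, 10] -> max=17
step 5: append 50 -> window=[10, 50] -> max=50
step 6: append 6 -> window=[50, 6] -> max=50
step 7: append 37 -> window=[6, 37] -> max=37
step 8: append 4 -> window=[37, 4] -> max=37
step 9: append 27 -> window=[4, 27] -> max=27
step 10: append 6 -> window=[27, 6] -> max=27
step 11: append 16 -> window=[6, 16] -> max=16
step 12: append 25 -> window=[16, 25] -> max=25
step 13: append 18 -> window=[25, 18] -> max=25

Answer: 7 17 17 50 50 37 37 27 27 16 25 25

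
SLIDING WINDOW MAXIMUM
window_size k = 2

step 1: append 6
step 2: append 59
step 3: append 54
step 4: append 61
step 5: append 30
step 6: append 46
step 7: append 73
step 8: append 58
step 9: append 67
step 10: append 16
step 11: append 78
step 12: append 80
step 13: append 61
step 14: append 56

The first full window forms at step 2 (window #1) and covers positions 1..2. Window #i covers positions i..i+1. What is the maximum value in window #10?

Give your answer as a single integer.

Answer: 78

Derivation:
step 1: append 6 -> window=[6] (not full yet)
step 2: append 59 -> window=[6, 59] -> max=59
step 3: append 54 -> window=[59, 54] -> max=59
step 4: append 61 -> window=[54, 61] -> max=61
step 5: append 30 -> window=[61, 30] -> max=61
step 6: append 46 -> window=[30, 46] -> max=46
step 7: append 73 -> window=[46, 73] -> max=73
step 8: append 58 -> window=[73, 58] -> max=73
step 9: append 67 -> window=[58, 67] -> max=67
step 10: append 16 -> window=[67, 16] -> max=67
step 11: append 78 -> window=[16, 78] -> max=78
Window #10 max = 78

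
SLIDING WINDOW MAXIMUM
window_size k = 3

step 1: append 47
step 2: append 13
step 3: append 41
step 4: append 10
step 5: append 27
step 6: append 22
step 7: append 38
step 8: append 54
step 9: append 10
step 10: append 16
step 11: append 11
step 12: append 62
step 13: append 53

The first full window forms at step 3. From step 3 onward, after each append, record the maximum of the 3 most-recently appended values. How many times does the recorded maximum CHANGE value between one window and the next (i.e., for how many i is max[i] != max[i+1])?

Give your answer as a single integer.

step 1: append 47 -> window=[47] (not full yet)
step 2: append 13 -> window=[47, 13] (not full yet)
step 3: append 41 -> window=[47, 13, 41] -> max=47
step 4: append 10 -> window=[13, 41, 10] -> max=41
step 5: append 27 -> window=[41, 10, 27] -> max=41
step 6: append 22 -> window=[10, 27, 22] -> max=27
step 7: append 38 -> window=[27, 22, 38] -> max=38
step 8: append 54 -> window=[22, 38, 54] -> max=54
step 9: append 10 -> window=[38, 54, 10] -> max=54
step 10: append 16 -> window=[54, 10, 16] -> max=54
step 11: append 11 -> window=[10, 16, 11] -> max=16
step 12: append 62 -> window=[16, 11, 62] -> max=62
step 13: append 53 -> window=[11, 62, 53] -> max=62
Recorded maximums: 47 41 41 27 38 54 54 54 16 62 62
Changes between consecutive maximums: 6

Answer: 6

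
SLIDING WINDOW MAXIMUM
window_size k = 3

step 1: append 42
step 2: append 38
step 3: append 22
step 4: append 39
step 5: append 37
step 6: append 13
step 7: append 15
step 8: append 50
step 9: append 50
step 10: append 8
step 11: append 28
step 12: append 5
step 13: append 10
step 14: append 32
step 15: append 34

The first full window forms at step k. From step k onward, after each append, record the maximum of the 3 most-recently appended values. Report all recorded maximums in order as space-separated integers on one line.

step 1: append 42 -> window=[42] (not full yet)
step 2: append 38 -> window=[42, 38] (not full yet)
step 3: append 22 -> window=[42, 38, 22] -> max=42
step 4: append 39 -> window=[38, 22, 39] -> max=39
step 5: append 37 -> window=[22, 39, 37] -> max=39
step 6: append 13 -> window=[39, 37, 13] -> max=39
step 7: append 15 -> window=[37, 13, 15] -> max=37
step 8: append 50 -> window=[13, 15, 50] -> max=50
step 9: append 50 -> window=[15, 50, 50] -> max=50
step 10: append 8 -> window=[50, 50, 8] -> max=50
step 11: append 28 -> window=[50, 8, 28] -> max=50
step 12: append 5 -> window=[8, 28, 5] -> max=28
step 13: append 10 -> window=[28, 5, 10] -> max=28
step 14: append 32 -> window=[5, 10, 32] -> max=32
step 15: append 34 -> window=[10, 32, 34] -> max=34

Answer: 42 39 39 39 37 50 50 50 50 28 28 32 34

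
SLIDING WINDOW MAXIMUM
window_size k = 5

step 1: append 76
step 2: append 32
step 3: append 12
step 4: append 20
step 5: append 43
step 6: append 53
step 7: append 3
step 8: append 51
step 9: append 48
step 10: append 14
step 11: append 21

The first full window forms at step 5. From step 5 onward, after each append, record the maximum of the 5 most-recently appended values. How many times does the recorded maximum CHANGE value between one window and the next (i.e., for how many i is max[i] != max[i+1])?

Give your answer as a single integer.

step 1: append 76 -> window=[76] (not full yet)
step 2: append 32 -> window=[76, 32] (not full yet)
step 3: append 12 -> window=[76, 32, 12] (not full yet)
step 4: append 20 -> window=[76, 32, 12, 20] (not full yet)
step 5: append 43 -> window=[76, 32, 12, 20, 43] -> max=76
step 6: append 53 -> window=[32, 12, 20, 43, 53] -> max=53
step 7: append 3 -> window=[12, 20, 43, 53, 3] -> max=53
step 8: append 51 -> window=[20, 43, 53, 3, 51] -> max=53
step 9: append 48 -> window=[43, 53, 3, 51, 48] -> max=53
step 10: append 14 -> window=[53, 3, 51, 48, 14] -> max=53
step 11: append 21 -> window=[3, 51, 48, 14, 21] -> max=51
Recorded maximums: 76 53 53 53 53 53 51
Changes between consecutive maximums: 2

Answer: 2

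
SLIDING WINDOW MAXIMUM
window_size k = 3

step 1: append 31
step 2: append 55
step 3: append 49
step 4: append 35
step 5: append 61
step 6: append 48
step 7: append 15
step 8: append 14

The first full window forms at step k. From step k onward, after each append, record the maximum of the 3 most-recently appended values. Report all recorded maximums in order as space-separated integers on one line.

step 1: append 31 -> window=[31] (not full yet)
step 2: append 55 -> window=[31, 55] (not full yet)
step 3: append 49 -> window=[31, 55, 49] -> max=55
step 4: append 35 -> window=[55, 49, 35] -> max=55
step 5: append 61 -> window=[49, 35, 61] -> max=61
step 6: append 48 -> window=[35, 61, 48] -> max=61
step 7: append 15 -> window=[61, 48, 15] -> max=61
step 8: append 14 -> window=[48, 15, 14] -> max=48

Answer: 55 55 61 61 61 48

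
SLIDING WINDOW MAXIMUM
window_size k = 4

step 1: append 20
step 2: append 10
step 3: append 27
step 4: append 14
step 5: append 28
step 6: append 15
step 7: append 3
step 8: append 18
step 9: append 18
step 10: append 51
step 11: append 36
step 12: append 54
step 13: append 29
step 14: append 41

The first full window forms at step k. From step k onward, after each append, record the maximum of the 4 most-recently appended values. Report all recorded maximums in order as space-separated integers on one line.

step 1: append 20 -> window=[20] (not full yet)
step 2: append 10 -> window=[20, 10] (not full yet)
step 3: append 27 -> window=[20, 10, 27] (not full yet)
step 4: append 14 -> window=[20, 10, 27, 14] -> max=27
step 5: append 28 -> window=[10, 27, 14, 28] -> max=28
step 6: append 15 -> window=[27, 14, 28, 15] -> max=28
step 7: append 3 -> window=[14, 28, 15, 3] -> max=28
step 8: append 18 -> window=[28, 15, 3, 18] -> max=28
step 9: append 18 -> window=[15, 3, 18, 18] -> max=18
step 10: append 51 -> window=[3, 18, 18, 51] -> max=51
step 11: append 36 -> window=[18, 18, 51, 36] -> max=51
step 12: append 54 -> window=[18, 51, 36, 54] -> max=54
step 13: append 29 -> window=[51, 36, 54, 29] -> max=54
step 14: append 41 -> window=[36, 54, 29, 41] -> max=54

Answer: 27 28 28 28 28 18 51 51 54 54 54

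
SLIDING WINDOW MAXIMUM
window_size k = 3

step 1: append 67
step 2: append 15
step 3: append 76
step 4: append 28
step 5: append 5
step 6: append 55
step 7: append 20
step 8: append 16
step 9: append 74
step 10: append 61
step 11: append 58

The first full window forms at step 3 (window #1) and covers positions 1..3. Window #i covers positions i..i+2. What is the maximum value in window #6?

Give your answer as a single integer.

step 1: append 67 -> window=[67] (not full yet)
step 2: append 15 -> window=[67, 15] (not full yet)
step 3: append 76 -> window=[67, 15, 76] -> max=76
step 4: append 28 -> window=[15, 76, 28] -> max=76
step 5: append 5 -> window=[76, 28, 5] -> max=76
step 6: append 55 -> window=[28, 5, 55] -> max=55
step 7: append 20 -> window=[5, 55, 20] -> max=55
step 8: append 16 -> window=[55, 20, 16] -> max=55
Window #6 max = 55

Answer: 55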